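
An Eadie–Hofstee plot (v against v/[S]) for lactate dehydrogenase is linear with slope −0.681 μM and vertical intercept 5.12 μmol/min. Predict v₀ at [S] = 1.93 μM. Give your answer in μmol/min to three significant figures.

In the Eadie–Hofstee form v = Vmax − Km·(v/[S]), the slope is −Km and the intercept is Vmax, so Km = 0.681 μM and Vmax = 5.12 μmol/min.
v = 5.12 × 1.93/(0.681 + 1.93) = 3.78 μmol/min.

3.78 μmol/min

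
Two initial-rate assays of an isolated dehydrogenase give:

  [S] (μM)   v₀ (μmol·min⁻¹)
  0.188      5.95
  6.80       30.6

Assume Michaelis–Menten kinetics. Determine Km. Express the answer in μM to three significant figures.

In reciprocal form, 1/v = (Km/Vmax)·(1/[S]) + 1/Vmax. The two points give (1/[S], 1/v) = (5.319, 0.1681) and (0.1471, 0.03268).
Slope = (0.1681 − 0.03268)/(5.319 − 0.1471) = 0.02618; intercept = 0.1681 − 0.02618×5.319 = 0.02883.
Vmax = 1/intercept = 34.7 μmol·min⁻¹; Km = slope × Vmax = 0.02618 × 34.7 = 0.908 μM.

0.908 μM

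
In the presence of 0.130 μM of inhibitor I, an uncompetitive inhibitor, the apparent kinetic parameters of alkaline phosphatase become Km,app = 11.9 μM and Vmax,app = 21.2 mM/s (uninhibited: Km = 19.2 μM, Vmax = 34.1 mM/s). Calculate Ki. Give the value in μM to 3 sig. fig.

0.214 μM

Uncompetitive: Vmax,app = Vmax/α (and Km,app = Km/α) with α = 1 + [I]/Ki.
α = Vmax/Vmax,app = 34.1/21.2 = 1.608.
Ki = [I]/(α − 1) = 0.130/0.6085 = 0.214 μM.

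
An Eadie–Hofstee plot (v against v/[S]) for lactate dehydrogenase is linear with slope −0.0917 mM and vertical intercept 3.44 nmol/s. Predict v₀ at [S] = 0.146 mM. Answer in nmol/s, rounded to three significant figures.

2.11 nmol/s

In the Eadie–Hofstee form v = Vmax − Km·(v/[S]), the slope is −Km and the intercept is Vmax, so Km = 0.0917 mM and Vmax = 3.44 nmol/s.
v = 3.44 × 0.146/(0.0917 + 0.146) = 2.11 nmol/s.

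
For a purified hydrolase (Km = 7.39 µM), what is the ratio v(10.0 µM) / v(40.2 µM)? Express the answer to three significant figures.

Since Vmax cancels, v₂/v₁ = [S]₂(Km+[S]₁) / [S]₁(Km+[S]₂).
= 10.0×(7.39+40.2) / (40.2×(7.39+10.0)) = 475.9/699.1 = 0.681.

0.681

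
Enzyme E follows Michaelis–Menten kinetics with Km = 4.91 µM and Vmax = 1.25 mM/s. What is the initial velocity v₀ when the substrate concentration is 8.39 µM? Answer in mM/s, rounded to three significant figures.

0.789 mM/s

v = Vmax·[S]/(Km + [S]) = 1.25 × 8.39 / (4.91 + 8.39)
  = 10.49 / 13.30 = 0.789 mM/s.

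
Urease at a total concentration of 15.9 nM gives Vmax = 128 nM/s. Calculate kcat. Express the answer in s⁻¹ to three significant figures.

8.05 s⁻¹

kcat = Vmax/[E]total = 128 nM/s / 15.9 nM = 8.05 s⁻¹.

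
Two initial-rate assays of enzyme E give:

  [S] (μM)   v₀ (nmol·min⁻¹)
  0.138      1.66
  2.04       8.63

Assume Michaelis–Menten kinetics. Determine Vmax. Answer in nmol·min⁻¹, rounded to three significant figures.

12.4 nmol·min⁻¹

In reciprocal form, 1/v = (Km/Vmax)·(1/[S]) + 1/Vmax. The two points give (1/[S], 1/v) = (7.246, 0.6024) and (0.4902, 0.1159).
Slope = (0.6024 − 0.1159)/(7.246 − 0.4902) = 0.07201; intercept = 0.6024 − 0.07201×7.246 = 0.08057.
Vmax = 1/intercept = 12.4 nmol·min⁻¹; Km = slope × Vmax = 0.07201 × 12.4 = 0.894 μM.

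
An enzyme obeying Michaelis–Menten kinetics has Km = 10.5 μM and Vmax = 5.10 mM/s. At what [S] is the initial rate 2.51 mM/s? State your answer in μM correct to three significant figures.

Rearranging v = Vmax[S]/(Km+[S]) gives [S] = Km·v/(Vmax − v).
[S] = 10.5 × 2.51 / (5.10 − 2.51) = 26.35/2.590 = 10.2 μM.

10.2 μM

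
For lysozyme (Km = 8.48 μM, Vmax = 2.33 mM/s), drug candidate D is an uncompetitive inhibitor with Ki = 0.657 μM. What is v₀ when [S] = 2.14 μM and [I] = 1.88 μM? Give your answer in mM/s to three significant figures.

0.298 mM/s

With α = 1 + [I]/Ki = 1 + 1.88/0.657 = 3.861, the uncompetitive rate law is v = (Vmax/α)·[S] / (Km/α + [S]).
v = (2.33/3.861)×2.14 / (8.48/3.861 + 2.14) = 1.291/4.336 = 0.298 mM/s.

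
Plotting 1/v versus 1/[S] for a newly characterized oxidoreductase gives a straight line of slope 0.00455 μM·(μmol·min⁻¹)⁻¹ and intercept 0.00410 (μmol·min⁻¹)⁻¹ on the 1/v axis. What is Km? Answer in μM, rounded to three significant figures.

y-intercept = 1/Vmax ⇒ Vmax = 244 μmol·min⁻¹; slope = Km/Vmax ⇒ Km = slope × Vmax.
Km = 0.00455 × 244 = 1.11 μM.

1.11 μM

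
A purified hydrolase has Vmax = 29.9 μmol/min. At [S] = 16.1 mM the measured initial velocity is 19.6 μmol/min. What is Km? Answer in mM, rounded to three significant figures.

8.46 mM

From v = Vmax[S]/(Km+[S]), Km = [S](Vmax − v)/v.
Km = 16.1 × (29.9 − 19.6) / 19.6 = 165.8/19.6 = 8.46 mM.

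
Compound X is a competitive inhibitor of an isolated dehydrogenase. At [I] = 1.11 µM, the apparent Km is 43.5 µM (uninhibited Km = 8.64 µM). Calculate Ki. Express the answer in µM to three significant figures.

0.275 µM

Competitive: Km,app = α·Km with α = 1 + [I]/Ki.
α = Km,app/Km = 43.5/8.64 = 5.035.
Since α = 1 + [I]/Ki, [I]/Ki = 5.035 − 1 = 4.035 and Ki = 1.11/4.035 = 0.275 µM.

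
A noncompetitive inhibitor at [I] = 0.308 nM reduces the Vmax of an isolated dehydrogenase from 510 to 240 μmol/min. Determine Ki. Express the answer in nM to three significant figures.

0.274 nM

Noncompetitive: Vmax,app = Vmax/α with α = 1 + [I]/Ki.
α = Vmax/Vmax,app = 510/240 = 2.125.
Since α = 1 + [I]/Ki, [I]/Ki = 2.125 − 1 = 1.125 and Ki = 0.308/1.125 = 0.274 nM.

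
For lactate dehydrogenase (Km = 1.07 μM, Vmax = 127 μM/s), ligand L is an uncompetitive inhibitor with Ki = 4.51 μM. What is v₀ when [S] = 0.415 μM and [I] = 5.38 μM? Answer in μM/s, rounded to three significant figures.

26.6 μM/s

α = 1 + [I]/Ki = 1 + 5.38/4.51 = 2.193.
For an uncompetitive inhibitor, both parameters are divided by α, giving Vmax/α and Km/α: Km,app = 0.488 μM, Vmax,app = 57.9 μM/s.
v = Vmax,app·[S]/(Km,app + [S]) = 57.9 × 0.415/(0.488 + 0.415) = 26.6 μM/s.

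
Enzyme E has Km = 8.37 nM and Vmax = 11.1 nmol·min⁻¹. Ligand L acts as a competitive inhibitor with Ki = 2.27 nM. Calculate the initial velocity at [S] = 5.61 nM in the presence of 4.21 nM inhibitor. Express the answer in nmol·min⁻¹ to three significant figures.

α = 1 + [I]/Ki = 1 + 4.21/2.27 = 2.855.
For a competitive inhibitor, Vmax is unchanged and the apparent Km becomes α·Km: Km,app = 23.9 nM, Vmax,app = 11.1 nmol·min⁻¹.
v = Vmax,app·[S]/(Km,app + [S]) = 11.1 × 5.61/(23.9 + 5.61) = 2.11 nmol·min⁻¹.

2.11 nmol·min⁻¹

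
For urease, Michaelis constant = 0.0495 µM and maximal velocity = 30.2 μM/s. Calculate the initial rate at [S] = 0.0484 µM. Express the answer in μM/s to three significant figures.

14.9 μM/s

v = Vmax·[S]/(Km + [S]) = 30.2 × 0.0484 / (0.0495 + 0.0484)
  = 1.462 / 0.09790 = 14.9 μM/s.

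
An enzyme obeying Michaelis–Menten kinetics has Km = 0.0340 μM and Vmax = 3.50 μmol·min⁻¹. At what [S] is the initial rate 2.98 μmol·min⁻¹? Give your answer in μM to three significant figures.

Rearranging v = Vmax[S]/(Km+[S]) gives [S] = Km·v/(Vmax − v).
[S] = 0.0340 × 2.98 / (3.50 − 2.98) = 0.1013/0.5200 = 0.195 μM.

0.195 μM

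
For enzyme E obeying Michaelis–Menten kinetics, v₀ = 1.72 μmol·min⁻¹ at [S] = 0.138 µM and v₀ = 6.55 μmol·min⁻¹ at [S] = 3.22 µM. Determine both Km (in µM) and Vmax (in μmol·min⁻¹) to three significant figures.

From v = Vmax[S]/(Km+[S]), each point gives Vmax = v(Km+[S])/[S].
Equating: 1.72(Km+0.138)/0.138 = 6.55(Km+3.22)/3.22.
12.46·Km + 1.72 = 2.034·Km + 6.55, so (12.46 − 2.034)·Km = 6.55 − 1.72.
Km = 4.830/10.43 = 0.463 µM; then Vmax = 1.72(0.463+0.138)/0.138 = 7.49 μmol·min⁻¹.

Km = 0.463 µM; Vmax = 7.49 μmol·min⁻¹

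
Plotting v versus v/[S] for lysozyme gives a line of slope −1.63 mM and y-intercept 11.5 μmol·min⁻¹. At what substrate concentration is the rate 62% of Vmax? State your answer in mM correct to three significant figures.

The Eadie–Hofstee slope gives Km = 1.63 mM (slope = −Km).
v/Vmax = [S]/(Km+[S]) = 0.62 ⇒ [S] = Km·0.62/(1−0.62) = 1.63 × 1.632 = 2.66 mM.

2.66 mM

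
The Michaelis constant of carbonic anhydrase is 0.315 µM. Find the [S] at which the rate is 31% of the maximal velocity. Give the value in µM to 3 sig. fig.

0.142 µM

v/Vmax = [S]/(Km+[S]) = 0.31, so [S] = Km·0.31/(1 − 0.31) = 0.315 × 0.4493.
[S] = 0.142 µM.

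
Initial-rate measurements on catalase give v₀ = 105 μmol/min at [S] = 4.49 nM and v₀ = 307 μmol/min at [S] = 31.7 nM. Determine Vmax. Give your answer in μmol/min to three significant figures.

From v = Vmax[S]/(Km+[S]), each point gives Vmax = v(Km+[S])/[S].
Equating: 105(Km+4.49)/4.49 = 307(Km+31.7)/31.7.
23.39·Km + 105 = 9.685·Km + 307, so (23.39 − 9.685)·Km = 307 − 105.
Km = 202.0/13.70 = 14.7 nM; then Vmax = 105(14.7+4.49)/4.49 = 450 μmol/min.

450 μmol/min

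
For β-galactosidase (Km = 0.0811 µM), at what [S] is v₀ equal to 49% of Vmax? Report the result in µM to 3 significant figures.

0.0779 µM

v/Vmax = [S]/(Km+[S]) = 0.49, so [S] = Km·0.49/(1 − 0.49) = 0.0811 × 0.9608.
[S] = 0.0779 µM.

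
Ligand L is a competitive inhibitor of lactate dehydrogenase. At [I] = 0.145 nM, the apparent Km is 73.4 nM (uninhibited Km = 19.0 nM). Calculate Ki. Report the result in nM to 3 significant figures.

0.0506 nM

Competitive: Km,app = α·Km with α = 1 + [I]/Ki.
α = Km,app/Km = 73.4/19.0 = 3.863.
Ki = [I]/(α − 1) = 0.145/2.863 = 0.0506 nM.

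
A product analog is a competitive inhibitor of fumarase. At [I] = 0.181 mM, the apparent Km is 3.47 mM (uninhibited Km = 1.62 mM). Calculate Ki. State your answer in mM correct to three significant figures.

0.158 mM

Competitive: Km,app = α·Km with α = 1 + [I]/Ki.
α = Km,app/Km = 3.47/1.62 = 2.142.
Since α = 1 + [I]/Ki, [I]/Ki = 2.142 − 1 = 1.142 and Ki = 0.181/1.142 = 0.158 mM.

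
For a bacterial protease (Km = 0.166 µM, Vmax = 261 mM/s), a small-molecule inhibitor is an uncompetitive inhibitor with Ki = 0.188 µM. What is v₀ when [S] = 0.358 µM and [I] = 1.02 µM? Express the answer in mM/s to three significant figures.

α = 1 + [I]/Ki = 1 + 1.02/0.188 = 6.426.
For an uncompetitive inhibitor, both parameters are divided by α, giving Vmax/α and Km/α: Km,app = 0.0258 µM, Vmax,app = 40.6 mM/s.
v = Vmax,app·[S]/(Km,app + [S]) = 40.6 × 0.358/(0.0258 + 0.358) = 37.9 mM/s.

37.9 mM/s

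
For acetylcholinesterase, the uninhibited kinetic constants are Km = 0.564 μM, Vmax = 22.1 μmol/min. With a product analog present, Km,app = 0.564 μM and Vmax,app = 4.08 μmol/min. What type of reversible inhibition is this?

noncompetitive

Vmax decreases (22.1 → 4.08 μmol/min) while Km is unchanged — pure noncompetitive inhibition.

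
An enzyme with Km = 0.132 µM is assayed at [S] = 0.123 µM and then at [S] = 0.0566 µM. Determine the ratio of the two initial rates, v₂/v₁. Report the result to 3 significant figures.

The fractional saturations are [S]/(Km+[S]) = 0.123/0.2550 = 0.4824 and 0.0566/0.1886 = 0.3001.
v₂/v₁ is just their ratio: 0.3001/0.4824 = 0.622.

0.622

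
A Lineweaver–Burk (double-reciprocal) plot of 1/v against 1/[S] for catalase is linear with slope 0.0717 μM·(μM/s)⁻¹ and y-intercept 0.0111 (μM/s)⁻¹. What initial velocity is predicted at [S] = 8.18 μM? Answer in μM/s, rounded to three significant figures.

50.3 μM/s

The y-intercept is 1/Vmax, so Vmax = 1/0.0111 = 90.1 μM/s.
The slope is Km/Vmax, so Km = 0.0717 × 90.1 = 6.46 μM.
Then v = 90.1 × 8.18/(6.46 + 8.18) = 50.3 μM/s.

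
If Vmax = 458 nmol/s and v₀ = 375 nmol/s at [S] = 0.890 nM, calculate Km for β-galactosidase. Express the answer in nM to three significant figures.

From v = Vmax[S]/(Km+[S]), Km = [S](Vmax − v)/v.
Km = 0.890 × (458 − 375) / 375 = 73.87/375 = 0.197 nM.

0.197 nM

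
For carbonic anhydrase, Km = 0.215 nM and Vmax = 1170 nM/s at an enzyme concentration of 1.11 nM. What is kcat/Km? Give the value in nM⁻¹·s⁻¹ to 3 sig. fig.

kcat = Vmax/[E]total = 1170/1.11 = 1050 s⁻¹.
kcat/Km = 1050/0.215 = 4900 nM⁻¹·s⁻¹.

4900 nM⁻¹·s⁻¹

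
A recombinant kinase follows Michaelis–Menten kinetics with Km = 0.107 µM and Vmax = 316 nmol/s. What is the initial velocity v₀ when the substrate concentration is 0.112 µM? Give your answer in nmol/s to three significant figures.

v = Vmax·[S]/(Km + [S]) = 316 × 0.112 / (0.107 + 0.112)
  = 35.39 / 0.2190 = 162 nmol/s.

162 nmol/s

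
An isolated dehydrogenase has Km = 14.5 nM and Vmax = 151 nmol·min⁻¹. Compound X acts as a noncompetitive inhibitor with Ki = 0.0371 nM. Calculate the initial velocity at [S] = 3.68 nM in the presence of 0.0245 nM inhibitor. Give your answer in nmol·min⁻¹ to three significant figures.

α = 1 + [I]/Ki = 1 + 0.0245/0.0371 = 1.660.
For a noncompetitive inhibitor, Vmax is reduced to Vmax/α while Km is unchanged: Km,app = 14.5 nM, Vmax,app = 90.9 nmol·min⁻¹.
v = Vmax,app·[S]/(Km,app + [S]) = 90.9 × 3.68/(14.5 + 3.68) = 18.4 nmol·min⁻¹.

18.4 nmol·min⁻¹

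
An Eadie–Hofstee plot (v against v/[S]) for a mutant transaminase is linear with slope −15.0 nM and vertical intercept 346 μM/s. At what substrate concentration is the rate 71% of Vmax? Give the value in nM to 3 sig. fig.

36.7 nM

The Eadie–Hofstee slope gives Km = 15.0 nM (slope = −Km).
v/Vmax = [S]/(Km+[S]) = 0.71 ⇒ [S] = Km·0.71/(1−0.71) = 15.0 × 2.448 = 36.7 nM.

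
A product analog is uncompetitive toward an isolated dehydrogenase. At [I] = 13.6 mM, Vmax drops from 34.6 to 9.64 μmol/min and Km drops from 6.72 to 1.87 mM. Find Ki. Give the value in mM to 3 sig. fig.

Uncompetitive: Vmax,app = Vmax/α (and Km,app = Km/α) with α = 1 + [I]/Ki.
α = Vmax/Vmax,app = 34.6/9.64 = 3.589.
Ki = [I]/(α − 1) = 13.6/2.589 = 5.25 mM.

5.25 mM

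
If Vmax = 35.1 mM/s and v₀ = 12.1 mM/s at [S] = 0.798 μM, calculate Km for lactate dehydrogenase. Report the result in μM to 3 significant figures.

1.52 μM

From v = Vmax[S]/(Km+[S]), Km = [S](Vmax − v)/v.
Km = 0.798 × (35.1 − 12.1) / 12.1 = 18.35/12.1 = 1.52 μM.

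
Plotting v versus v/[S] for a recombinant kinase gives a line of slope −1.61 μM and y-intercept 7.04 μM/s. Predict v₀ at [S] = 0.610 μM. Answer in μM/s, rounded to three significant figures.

In the Eadie–Hofstee form v = Vmax − Km·(v/[S]), the slope is −Km and the intercept is Vmax, so Km = 1.61 μM and Vmax = 7.04 μM/s.
v = 7.04 × 0.610/(1.61 + 0.610) = 1.93 μM/s.

1.93 μM/s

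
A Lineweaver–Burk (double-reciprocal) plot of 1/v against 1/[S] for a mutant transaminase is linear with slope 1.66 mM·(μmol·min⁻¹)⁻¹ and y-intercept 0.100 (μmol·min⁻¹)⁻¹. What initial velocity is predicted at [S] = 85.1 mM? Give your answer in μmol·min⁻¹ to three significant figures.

The y-intercept is 1/Vmax, so Vmax = 1/0.100 = 10.0 μmol·min⁻¹.
The slope is Km/Vmax, so Km = 1.66 × 10.0 = 16.6 mM.
Then v = 10.0 × 85.1/(16.6 + 85.1) = 8.37 μmol·min⁻¹.

8.37 μmol·min⁻¹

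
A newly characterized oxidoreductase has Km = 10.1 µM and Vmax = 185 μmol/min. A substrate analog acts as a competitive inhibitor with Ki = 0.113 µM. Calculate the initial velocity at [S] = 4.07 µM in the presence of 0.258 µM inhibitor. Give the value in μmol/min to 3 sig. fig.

With α = 1 + [I]/Ki = 1 + 0.258/0.113 = 3.283, the competitive rate law is v = Vmax[S] / (αKm + [S]).
v = 185×4.07 / (3.283×10.1 + 4.07) = 753.0/37.23 = 20.2 μmol/min.

20.2 μmol/min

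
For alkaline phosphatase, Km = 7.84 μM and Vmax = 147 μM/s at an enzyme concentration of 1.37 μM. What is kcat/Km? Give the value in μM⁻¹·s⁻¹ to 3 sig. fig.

13.7 μM⁻¹·s⁻¹

kcat = Vmax/[E]total = 147/1.37 = 107 s⁻¹.
kcat/Km = 107/7.84 = 13.7 μM⁻¹·s⁻¹.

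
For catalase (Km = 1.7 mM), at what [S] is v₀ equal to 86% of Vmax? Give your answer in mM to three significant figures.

v/Vmax = [S]/(Km+[S]) = 0.86, so [S] = Km·0.86/(1 − 0.86) = 1.7 × 6.143.
[S] = 10.4 mM.

10.4 mM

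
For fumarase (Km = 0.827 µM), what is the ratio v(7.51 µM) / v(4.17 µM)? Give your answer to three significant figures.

Since Vmax cancels, v₂/v₁ = [S]₂(Km+[S]₁) / [S]₁(Km+[S]₂).
= 7.51×(0.827+4.17) / (4.17×(0.827+7.51)) = 37.53/34.77 = 1.08.

1.08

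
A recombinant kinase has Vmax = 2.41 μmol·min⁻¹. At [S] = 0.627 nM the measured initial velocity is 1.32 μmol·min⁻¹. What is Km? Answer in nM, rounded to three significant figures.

0.518 nM

From v = Vmax[S]/(Km+[S]), Km = [S](Vmax − v)/v.
Km = 0.627 × (2.41 − 1.32) / 1.32 = 0.6834/1.32 = 0.518 nM.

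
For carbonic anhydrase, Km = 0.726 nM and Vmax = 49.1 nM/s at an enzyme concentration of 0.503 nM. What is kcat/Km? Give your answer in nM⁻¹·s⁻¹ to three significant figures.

134 nM⁻¹·s⁻¹

kcat = Vmax/[E]total = 49.1/0.503 = 97.6 s⁻¹.
kcat/Km = 97.6/0.726 = 134 nM⁻¹·s⁻¹.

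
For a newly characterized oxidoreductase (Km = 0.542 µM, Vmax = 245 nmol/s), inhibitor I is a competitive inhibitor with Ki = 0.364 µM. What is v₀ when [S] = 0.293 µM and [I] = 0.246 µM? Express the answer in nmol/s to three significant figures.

α = 1 + [I]/Ki = 1 + 0.246/0.364 = 1.676.
For a competitive inhibitor, Vmax is unchanged and the apparent Km becomes α·Km: Km,app = 0.908 µM, Vmax,app = 245 nmol/s.
v = Vmax,app·[S]/(Km,app + [S]) = 245 × 0.293/(0.908 + 0.293) = 59.8 nmol/s.

59.8 nmol/s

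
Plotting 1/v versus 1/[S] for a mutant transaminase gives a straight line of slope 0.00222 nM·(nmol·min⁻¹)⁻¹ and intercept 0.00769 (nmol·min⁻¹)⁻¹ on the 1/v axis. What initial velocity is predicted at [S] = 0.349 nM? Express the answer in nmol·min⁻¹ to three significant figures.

The y-intercept is 1/Vmax, so Vmax = 1/0.00769 = 130 nmol·min⁻¹.
The slope is Km/Vmax, so Km = 0.00222 × 130 = 0.289 nM.
Then v = 130 × 0.349/(0.289 + 0.349) = 71.2 nmol·min⁻¹.

71.2 nmol·min⁻¹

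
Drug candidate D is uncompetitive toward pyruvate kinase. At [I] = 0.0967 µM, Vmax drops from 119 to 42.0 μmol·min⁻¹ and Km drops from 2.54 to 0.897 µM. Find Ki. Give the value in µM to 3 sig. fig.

Uncompetitive: Vmax,app = Vmax/α (and Km,app = Km/α) with α = 1 + [I]/Ki.
α = Vmax/Vmax,app = 119/42.0 = 2.833.
Since α = 1 + [I]/Ki, [I]/Ki = 2.833 − 1 = 1.833 and Ki = 0.0967/1.833 = 0.0527 µM.

0.0527 µM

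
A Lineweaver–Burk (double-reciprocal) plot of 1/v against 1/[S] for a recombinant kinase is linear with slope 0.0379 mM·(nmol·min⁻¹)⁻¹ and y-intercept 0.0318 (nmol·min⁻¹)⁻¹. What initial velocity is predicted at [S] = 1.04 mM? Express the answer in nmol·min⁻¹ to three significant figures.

14.7 nmol·min⁻¹

The y-intercept is 1/Vmax, so Vmax = 1/0.0318 = 31.4 nmol·min⁻¹.
The slope is Km/Vmax, so Km = 0.0379 × 31.4 = 1.19 mM.
Then v = 31.4 × 1.04/(1.19 + 1.04) = 14.7 nmol·min⁻¹.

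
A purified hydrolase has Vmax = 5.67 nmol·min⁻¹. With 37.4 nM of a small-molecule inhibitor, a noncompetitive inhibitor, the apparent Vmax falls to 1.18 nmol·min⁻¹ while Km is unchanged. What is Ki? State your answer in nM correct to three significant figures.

Noncompetitive: Vmax,app = Vmax/α with α = 1 + [I]/Ki.
α = Vmax/Vmax,app = 5.67/1.18 = 4.805.
Ki = [I]/(α − 1) = 37.4/3.805 = 9.83 nM.

9.83 nM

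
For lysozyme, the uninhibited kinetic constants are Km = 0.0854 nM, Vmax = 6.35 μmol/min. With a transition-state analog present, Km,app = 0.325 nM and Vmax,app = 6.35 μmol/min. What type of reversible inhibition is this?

competitive

Km increases (0.0854 → 0.325 nM) while Vmax is unchanged — the hallmark of competitive inhibition.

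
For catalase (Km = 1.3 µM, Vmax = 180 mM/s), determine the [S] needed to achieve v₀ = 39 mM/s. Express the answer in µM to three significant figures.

The required fractional saturation is v/Vmax = 39/180 = 0.2167.
Then [S]/(Km+[S]) = 0.2167 ⇒ [S] = 1.3 × 0.2167/(1 − 0.2167) = 0.360 µM.

0.360 µM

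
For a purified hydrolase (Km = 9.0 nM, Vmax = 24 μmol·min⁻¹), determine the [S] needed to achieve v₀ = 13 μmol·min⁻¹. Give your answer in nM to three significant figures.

10.6 nM

Rearranging v = Vmax[S]/(Km+[S]) gives [S] = Km·v/(Vmax − v).
[S] = 9.0 × 13 / (24 − 13) = 117.0/11.00 = 10.6 nM.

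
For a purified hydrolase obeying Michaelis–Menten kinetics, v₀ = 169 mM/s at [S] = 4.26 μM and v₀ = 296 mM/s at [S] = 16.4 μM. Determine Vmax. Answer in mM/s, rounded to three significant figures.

402 mM/s

From v = Vmax[S]/(Km+[S]), each point gives Vmax = v(Km+[S])/[S].
Equating: 169(Km+4.26)/4.26 = 296(Km+16.4)/16.4.
39.67·Km + 169 = 18.05·Km + 296, so (39.67 − 18.05)·Km = 296 − 169.
Km = 127.0/21.62 = 5.87 μM; then Vmax = 169(5.87+4.26)/4.26 = 402 mM/s.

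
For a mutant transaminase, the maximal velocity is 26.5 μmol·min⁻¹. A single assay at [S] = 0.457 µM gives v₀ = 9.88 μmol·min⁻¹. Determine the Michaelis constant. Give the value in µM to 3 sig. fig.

From v = Vmax[S]/(Km+[S]), Km = [S](Vmax − v)/v.
Km = 0.457 × (26.5 − 9.88) / 9.88 = 7.595/9.88 = 0.769 µM.

0.769 µM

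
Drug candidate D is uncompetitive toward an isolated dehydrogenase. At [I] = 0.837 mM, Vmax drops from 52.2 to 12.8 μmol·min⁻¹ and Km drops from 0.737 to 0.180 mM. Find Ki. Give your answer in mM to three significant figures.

Uncompetitive: Vmax,app = Vmax/α (and Km,app = Km/α) with α = 1 + [I]/Ki.
α = Vmax/Vmax,app = 52.2/12.8 = 4.078.
Since α = 1 + [I]/Ki, [I]/Ki = 4.078 − 1 = 3.078 and Ki = 0.837/3.078 = 0.272 mM.

0.272 mM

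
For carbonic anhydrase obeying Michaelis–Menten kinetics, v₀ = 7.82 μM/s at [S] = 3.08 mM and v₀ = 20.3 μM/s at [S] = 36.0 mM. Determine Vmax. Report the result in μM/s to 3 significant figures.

23.9 μM/s

From v = Vmax[S]/(Km+[S]), each point gives Vmax = v(Km+[S])/[S].
Equating: 7.82(Km+3.08)/3.08 = 20.3(Km+36.0)/36.0.
2.539·Km + 7.82 = 0.5639·Km + 20.3, so (2.539 − 0.5639)·Km = 20.3 − 7.82.
Km = 12.48/1.975 = 6.32 mM; then Vmax = 7.82(6.32+3.08)/3.08 = 23.9 μM/s.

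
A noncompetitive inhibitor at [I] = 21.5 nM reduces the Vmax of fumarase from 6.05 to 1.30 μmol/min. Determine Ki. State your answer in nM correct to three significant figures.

Noncompetitive: Vmax,app = Vmax/α with α = 1 + [I]/Ki.
α = Vmax/Vmax,app = 6.05/1.30 = 4.654.
Since α = 1 + [I]/Ki, [I]/Ki = 4.654 − 1 = 3.654 and Ki = 21.5/3.654 = 5.88 nM.

5.88 nM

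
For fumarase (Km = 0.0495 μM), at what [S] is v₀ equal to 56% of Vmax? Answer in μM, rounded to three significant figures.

0.0630 μM

v/Vmax = [S]/(Km+[S]) = 0.56, so [S] = Km·0.56/(1 − 0.56) = 0.0495 × 1.273.
[S] = 0.0630 μM.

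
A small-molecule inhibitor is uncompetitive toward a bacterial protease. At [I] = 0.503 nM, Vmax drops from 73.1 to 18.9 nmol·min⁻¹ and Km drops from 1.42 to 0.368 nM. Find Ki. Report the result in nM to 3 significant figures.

Uncompetitive: Vmax,app = Vmax/α (and Km,app = Km/α) with α = 1 + [I]/Ki.
α = Vmax/Vmax,app = 73.1/18.9 = 3.868.
Ki = [I]/(α − 1) = 0.503/2.868 = 0.175 nM.

0.175 nM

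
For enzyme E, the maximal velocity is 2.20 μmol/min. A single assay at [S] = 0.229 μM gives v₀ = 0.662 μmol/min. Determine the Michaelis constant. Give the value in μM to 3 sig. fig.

From v = Vmax[S]/(Km+[S]), Km = [S](Vmax − v)/v.
Km = 0.229 × (2.20 − 0.662) / 0.662 = 0.3522/0.662 = 0.532 μM.

0.532 μM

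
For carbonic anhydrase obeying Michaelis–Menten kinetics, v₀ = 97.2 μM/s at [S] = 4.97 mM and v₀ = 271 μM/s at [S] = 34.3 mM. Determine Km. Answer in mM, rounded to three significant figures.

14.9 mM

In reciprocal form, 1/v = (Km/Vmax)·(1/[S]) + 1/Vmax. The two points give (1/[S], 1/v) = (0.2012, 0.01029) and (0.02915, 0.003690).
Slope = (0.01029 − 0.003690)/(0.2012 − 0.02915) = 0.03835; intercept = 0.01029 − 0.03835×0.2012 = 0.002572.
Vmax = 1/intercept = 389 μM/s; Km = slope × Vmax = 0.03835 × 389 = 14.9 mM.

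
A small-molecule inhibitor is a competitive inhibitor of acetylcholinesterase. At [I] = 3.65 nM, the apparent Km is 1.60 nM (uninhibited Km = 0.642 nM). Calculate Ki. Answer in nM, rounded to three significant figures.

Competitive: Km,app = α·Km with α = 1 + [I]/Ki.
α = Km,app/Km = 1.60/0.642 = 2.492.
Since α = 1 + [I]/Ki, [I]/Ki = 2.492 − 1 = 1.492 and Ki = 3.65/1.492 = 2.45 nM.

2.45 nM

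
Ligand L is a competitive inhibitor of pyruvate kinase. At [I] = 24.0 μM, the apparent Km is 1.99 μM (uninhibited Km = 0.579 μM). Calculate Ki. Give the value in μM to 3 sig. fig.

Competitive: Km,app = α·Km with α = 1 + [I]/Ki.
α = Km,app/Km = 1.99/0.579 = 3.437.
Since α = 1 + [I]/Ki, [I]/Ki = 3.437 − 1 = 2.437 and Ki = 24.0/2.437 = 9.85 μM.

9.85 μM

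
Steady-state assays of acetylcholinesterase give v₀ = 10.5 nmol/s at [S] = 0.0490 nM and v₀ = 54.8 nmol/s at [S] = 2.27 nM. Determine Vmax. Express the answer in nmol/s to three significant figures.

60.4 nmol/s

From v = Vmax[S]/(Km+[S]), each point gives Vmax = v(Km+[S])/[S].
Equating: 10.5(Km+0.0490)/0.0490 = 54.8(Km+2.27)/2.27.
214.3·Km + 10.5 = 24.14·Km + 54.8, so (214.3 − 24.14)·Km = 54.8 − 10.5.
Km = 44.30/190.1 = 0.233 nM; then Vmax = 10.5(0.233+0.0490)/0.0490 = 60.4 nmol/s.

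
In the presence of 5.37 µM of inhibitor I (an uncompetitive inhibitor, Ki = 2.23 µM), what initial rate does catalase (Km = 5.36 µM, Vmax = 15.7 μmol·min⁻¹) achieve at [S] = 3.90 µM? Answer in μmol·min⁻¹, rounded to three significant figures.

3.28 μmol·min⁻¹

α = 1 + [I]/Ki = 1 + 5.37/2.23 = 3.408.
For an uncompetitive inhibitor, both parameters are divided by α, giving Vmax/α and Km/α: Km,app = 1.57 µM, Vmax,app = 4.61 μmol·min⁻¹.
v = Vmax,app·[S]/(Km,app + [S]) = 4.61 × 3.90/(1.57 + 3.90) = 3.28 μmol·min⁻¹.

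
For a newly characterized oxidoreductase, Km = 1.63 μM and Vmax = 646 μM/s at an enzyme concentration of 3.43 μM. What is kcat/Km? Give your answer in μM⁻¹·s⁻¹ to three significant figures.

116 μM⁻¹·s⁻¹

kcat = Vmax/[E]total = 646/3.43 = 188 s⁻¹.
kcat/Km = 188/1.63 = 116 μM⁻¹·s⁻¹.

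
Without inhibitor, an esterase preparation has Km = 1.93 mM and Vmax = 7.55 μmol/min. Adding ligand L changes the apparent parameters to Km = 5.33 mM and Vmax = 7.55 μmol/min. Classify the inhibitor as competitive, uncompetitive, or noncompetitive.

competitive

Km increases (1.93 → 5.33 mM) while Vmax is unchanged — the hallmark of competitive inhibition.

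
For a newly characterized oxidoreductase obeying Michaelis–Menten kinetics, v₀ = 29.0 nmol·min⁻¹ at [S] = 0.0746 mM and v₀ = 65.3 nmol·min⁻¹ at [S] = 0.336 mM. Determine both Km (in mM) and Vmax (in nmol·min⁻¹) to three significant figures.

In reciprocal form, 1/v = (Km/Vmax)·(1/[S]) + 1/Vmax. The two points give (1/[S], 1/v) = (13.40, 0.03448) and (2.976, 0.01531).
Slope = (0.03448 − 0.01531)/(13.40 − 2.976) = 0.001838; intercept = 0.03448 − 0.001838×13.40 = 0.009843.
Vmax = 1/intercept = 102 nmol·min⁻¹; Km = slope × Vmax = 0.001838 × 102 = 0.187 mM.

Km = 0.187 mM; Vmax = 102 nmol·min⁻¹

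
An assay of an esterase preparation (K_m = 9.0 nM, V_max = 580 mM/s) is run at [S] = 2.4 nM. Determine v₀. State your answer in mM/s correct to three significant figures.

122 mM/s

v = Vmax·[S]/(Km + [S]) = 580 × 2.4 / (9.0 + 2.4)
  = 1392 / 11.40 = 122 mM/s.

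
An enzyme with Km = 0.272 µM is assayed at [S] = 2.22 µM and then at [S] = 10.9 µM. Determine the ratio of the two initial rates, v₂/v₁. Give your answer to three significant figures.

1.10

The fractional saturations are [S]/(Km+[S]) = 2.22/2.492 = 0.8909 and 10.9/11.17 = 0.9757.
v₂/v₁ is just their ratio: 0.9757/0.8909 = 1.10.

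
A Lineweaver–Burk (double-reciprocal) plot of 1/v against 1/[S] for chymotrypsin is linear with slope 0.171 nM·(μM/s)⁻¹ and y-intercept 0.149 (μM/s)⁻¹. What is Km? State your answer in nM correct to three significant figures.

1.15 nM

y-intercept = 1/Vmax ⇒ Vmax = 6.71 μM/s; slope = Km/Vmax ⇒ Km = slope × Vmax.
Km = 0.171 × 6.71 = 1.15 nM.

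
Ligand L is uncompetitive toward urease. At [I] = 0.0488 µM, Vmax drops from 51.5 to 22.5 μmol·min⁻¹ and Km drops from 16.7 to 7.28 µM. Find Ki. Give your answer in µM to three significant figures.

0.0379 µM

Uncompetitive: Vmax,app = Vmax/α (and Km,app = Km/α) with α = 1 + [I]/Ki.
α = Vmax/Vmax,app = 51.5/22.5 = 2.289.
Since α = 1 + [I]/Ki, [I]/Ki = 2.289 − 1 = 1.289 and Ki = 0.0488/1.289 = 0.0379 µM.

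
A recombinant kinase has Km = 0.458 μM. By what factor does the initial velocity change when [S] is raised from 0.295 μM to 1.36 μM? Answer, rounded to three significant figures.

1.91

The fractional saturations are [S]/(Km+[S]) = 0.295/0.7530 = 0.3918 and 1.36/1.818 = 0.7481.
v₂/v₁ is just their ratio: 0.7481/0.3918 = 1.91.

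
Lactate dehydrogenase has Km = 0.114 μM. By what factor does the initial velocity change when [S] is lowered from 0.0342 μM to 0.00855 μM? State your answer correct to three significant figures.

0.302

Since Vmax cancels, v₂/v₁ = [S]₂(Km+[S]₁) / [S]₁(Km+[S]₂).
= 0.00855×(0.114+0.0342) / (0.0342×(0.114+0.00855)) = 0.001267/0.004191 = 0.302.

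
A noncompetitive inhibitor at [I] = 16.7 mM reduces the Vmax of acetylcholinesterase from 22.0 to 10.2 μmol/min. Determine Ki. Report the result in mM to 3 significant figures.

14.4 mM

Noncompetitive: Vmax,app = Vmax/α with α = 1 + [I]/Ki.
α = Vmax/Vmax,app = 22.0/10.2 = 2.157.
Since α = 1 + [I]/Ki, [I]/Ki = 2.157 − 1 = 1.157 and Ki = 16.7/1.157 = 14.4 mM.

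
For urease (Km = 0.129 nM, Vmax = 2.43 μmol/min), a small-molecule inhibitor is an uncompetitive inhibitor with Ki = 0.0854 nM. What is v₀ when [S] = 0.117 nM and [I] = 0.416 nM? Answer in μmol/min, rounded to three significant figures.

0.348 μmol/min

With α = 1 + [I]/Ki = 1 + 0.416/0.0854 = 5.871, the uncompetitive rate law is v = (Vmax/α)·[S] / (Km/α + [S]).
v = (2.43/5.871)×0.117 / (0.129/5.871 + 0.117) = 0.04842/0.1390 = 0.348 μmol/min.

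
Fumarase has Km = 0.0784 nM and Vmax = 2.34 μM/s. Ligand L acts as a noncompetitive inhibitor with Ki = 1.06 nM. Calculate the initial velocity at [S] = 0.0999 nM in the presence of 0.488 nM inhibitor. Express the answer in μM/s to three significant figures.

0.898 μM/s

With α = 1 + [I]/Ki = 1 + 0.488/1.06 = 1.460, the noncompetitive rate law is v = (Vmax/α)·[S] / (Km + [S]).
v = (2.34/1.460)×0.0999 / (0.0784 + 0.0999) = 0.1601/0.1783 = 0.898 μM/s.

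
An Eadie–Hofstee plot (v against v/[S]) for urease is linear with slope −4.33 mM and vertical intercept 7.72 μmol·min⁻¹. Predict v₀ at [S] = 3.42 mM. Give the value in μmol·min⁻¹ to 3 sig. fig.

3.41 μmol·min⁻¹

In the Eadie–Hofstee form v = Vmax − Km·(v/[S]), the slope is −Km and the intercept is Vmax, so Km = 4.33 mM and Vmax = 7.72 μmol·min⁻¹.
v = 7.72 × 3.42/(4.33 + 3.42) = 3.41 μmol·min⁻¹.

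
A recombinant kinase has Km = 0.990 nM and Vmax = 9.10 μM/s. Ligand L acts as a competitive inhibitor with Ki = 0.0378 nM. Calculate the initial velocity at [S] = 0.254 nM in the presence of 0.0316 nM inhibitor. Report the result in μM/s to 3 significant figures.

With α = 1 + [I]/Ki = 1 + 0.0316/0.0378 = 1.836, the competitive rate law is v = Vmax[S] / (αKm + [S]).
v = 9.10×0.254 / (1.836×0.990 + 0.254) = 2.311/2.072 = 1.12 μM/s.

1.12 μM/s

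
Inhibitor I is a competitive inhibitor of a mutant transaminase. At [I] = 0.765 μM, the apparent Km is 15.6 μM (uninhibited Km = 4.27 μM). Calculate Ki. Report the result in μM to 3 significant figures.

Competitive: Km,app = α·Km with α = 1 + [I]/Ki.
α = Km,app/Km = 15.6/4.27 = 3.653.
Ki = [I]/(α − 1) = 0.765/2.653 = 0.288 μM.

0.288 μM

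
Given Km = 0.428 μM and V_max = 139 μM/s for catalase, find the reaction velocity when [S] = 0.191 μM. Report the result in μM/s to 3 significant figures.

42.9 μM/s

v = Vmax·[S]/(Km + [S]) = 139 × 0.191 / (0.428 + 0.191)
  = 26.55 / 0.6190 = 42.9 μM/s.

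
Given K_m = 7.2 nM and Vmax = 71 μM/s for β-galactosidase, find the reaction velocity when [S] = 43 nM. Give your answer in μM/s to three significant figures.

60.8 μM/s

v = Vmax·[S]/(Km + [S]) = 71 × 43 / (7.2 + 43)
  = 3053 / 50.20 = 60.8 μM/s.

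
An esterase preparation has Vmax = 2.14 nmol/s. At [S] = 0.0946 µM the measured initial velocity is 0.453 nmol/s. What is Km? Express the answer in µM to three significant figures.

v/Vmax = 0.453/2.14 = 0.2117 = [S]/(Km+[S]).
So Km + [S] = [S]/0.2117 = 0.4469 µM, giving Km = 0.4469 − 0.0946 = 0.352 µM.

0.352 µM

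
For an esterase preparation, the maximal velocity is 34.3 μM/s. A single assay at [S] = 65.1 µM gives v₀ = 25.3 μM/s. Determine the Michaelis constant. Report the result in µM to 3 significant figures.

23.2 µM

From v = Vmax[S]/(Km+[S]), Km = [S](Vmax − v)/v.
Km = 65.1 × (34.3 − 25.3) / 25.3 = 585.9/25.3 = 23.2 µM.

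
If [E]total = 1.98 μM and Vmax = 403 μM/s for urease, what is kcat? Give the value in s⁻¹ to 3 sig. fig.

kcat = Vmax/[E]total = 403 μM/s / 1.98 μM = 204 s⁻¹.

204 s⁻¹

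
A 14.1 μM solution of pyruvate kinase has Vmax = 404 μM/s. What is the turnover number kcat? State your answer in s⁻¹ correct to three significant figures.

kcat = Vmax/[E]total = 404 μM/s / 14.1 μM = 28.7 s⁻¹.

28.7 s⁻¹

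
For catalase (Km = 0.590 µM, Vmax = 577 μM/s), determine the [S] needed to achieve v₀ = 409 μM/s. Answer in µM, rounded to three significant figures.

Rearranging v = Vmax[S]/(Km+[S]) gives [S] = Km·v/(Vmax − v).
[S] = 0.590 × 409 / (577 − 409) = 241.3/168.0 = 1.44 µM.

1.44 µM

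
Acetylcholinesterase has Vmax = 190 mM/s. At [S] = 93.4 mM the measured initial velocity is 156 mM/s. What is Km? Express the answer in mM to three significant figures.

From v = Vmax[S]/(Km+[S]), Km = [S](Vmax − v)/v.
Km = 93.4 × (190 − 156) / 156 = 3176/156 = 20.4 mM.

20.4 mM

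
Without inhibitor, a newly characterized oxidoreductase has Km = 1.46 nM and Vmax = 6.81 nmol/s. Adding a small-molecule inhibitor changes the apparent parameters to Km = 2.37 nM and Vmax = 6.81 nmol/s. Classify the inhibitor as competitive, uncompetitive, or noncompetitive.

Km increases (1.46 → 2.37 nM) while Vmax is unchanged — the hallmark of competitive inhibition.

competitive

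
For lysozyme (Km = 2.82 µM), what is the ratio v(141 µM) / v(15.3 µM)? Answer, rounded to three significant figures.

1.16

Since Vmax cancels, v₂/v₁ = [S]₂(Km+[S]₁) / [S]₁(Km+[S]₂).
= 141×(2.82+15.3) / (15.3×(2.82+141)) = 2555/2200 = 1.16.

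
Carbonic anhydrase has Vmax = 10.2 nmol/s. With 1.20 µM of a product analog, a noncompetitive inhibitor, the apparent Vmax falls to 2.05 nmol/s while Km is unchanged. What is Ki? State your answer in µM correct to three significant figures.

0.302 µM

Noncompetitive: Vmax,app = Vmax/α with α = 1 + [I]/Ki.
α = Vmax/Vmax,app = 10.2/2.05 = 4.976.
Since α = 1 + [I]/Ki, [I]/Ki = 4.976 − 1 = 3.976 and Ki = 1.20/3.976 = 0.302 µM.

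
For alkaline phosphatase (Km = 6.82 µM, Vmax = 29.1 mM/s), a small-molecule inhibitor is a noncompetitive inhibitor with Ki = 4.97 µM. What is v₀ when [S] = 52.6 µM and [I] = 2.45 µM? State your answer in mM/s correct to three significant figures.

17.3 mM/s

With α = 1 + [I]/Ki = 1 + 2.45/4.97 = 1.493, the noncompetitive rate law is v = (Vmax/α)·[S] / (Km + [S]).
v = (29.1/1.493)×52.6 / (6.82 + 52.6) = 1025/59.42 = 17.3 mM/s.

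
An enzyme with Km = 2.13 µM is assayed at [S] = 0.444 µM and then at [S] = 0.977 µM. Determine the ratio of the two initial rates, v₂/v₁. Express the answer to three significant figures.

1.82

Since Vmax cancels, v₂/v₁ = [S]₂(Km+[S]₁) / [S]₁(Km+[S]₂).
= 0.977×(2.13+0.444) / (0.444×(2.13+0.977)) = 2.515/1.380 = 1.82.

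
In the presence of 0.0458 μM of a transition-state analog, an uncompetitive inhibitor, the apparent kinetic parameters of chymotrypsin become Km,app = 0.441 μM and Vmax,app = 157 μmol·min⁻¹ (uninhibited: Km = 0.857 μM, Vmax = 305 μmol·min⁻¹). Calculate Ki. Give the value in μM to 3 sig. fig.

Uncompetitive: Vmax,app = Vmax/α (and Km,app = Km/α) with α = 1 + [I]/Ki.
α = Vmax/Vmax,app = 305/157 = 1.943.
Ki = [I]/(α − 1) = 0.0458/0.9427 = 0.0486 μM.

0.0486 μM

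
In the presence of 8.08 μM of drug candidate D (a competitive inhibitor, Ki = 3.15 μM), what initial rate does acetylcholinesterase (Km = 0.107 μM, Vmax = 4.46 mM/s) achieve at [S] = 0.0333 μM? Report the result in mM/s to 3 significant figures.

With α = 1 + [I]/Ki = 1 + 8.08/3.15 = 3.565, the competitive rate law is v = Vmax[S] / (αKm + [S]).
v = 4.46×0.0333 / (3.565×0.107 + 0.0333) = 0.1485/0.4148 = 0.358 mM/s.

0.358 mM/s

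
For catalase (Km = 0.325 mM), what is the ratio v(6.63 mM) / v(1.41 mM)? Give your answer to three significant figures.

1.17

Since Vmax cancels, v₂/v₁ = [S]₂(Km+[S]₁) / [S]₁(Km+[S]₂).
= 6.63×(0.325+1.41) / (1.41×(0.325+6.63)) = 11.50/9.807 = 1.17.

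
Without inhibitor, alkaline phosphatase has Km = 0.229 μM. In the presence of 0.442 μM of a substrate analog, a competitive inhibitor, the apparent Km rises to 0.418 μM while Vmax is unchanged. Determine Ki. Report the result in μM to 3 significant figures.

0.536 μM

Competitive: Km,app = α·Km with α = 1 + [I]/Ki.
α = Km,app/Km = 0.418/0.229 = 1.825.
Since α = 1 + [I]/Ki, [I]/Ki = 1.825 − 1 = 0.8253 and Ki = 0.442/0.8253 = 0.536 μM.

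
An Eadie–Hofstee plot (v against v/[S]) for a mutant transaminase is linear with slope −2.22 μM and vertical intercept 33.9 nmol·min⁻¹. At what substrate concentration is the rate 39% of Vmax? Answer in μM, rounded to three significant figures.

1.42 μM

The Eadie–Hofstee slope gives Km = 2.22 μM (slope = −Km).
v/Vmax = [S]/(Km+[S]) = 0.39 ⇒ [S] = Km·0.39/(1−0.39) = 2.22 × 0.6393 = 1.42 μM.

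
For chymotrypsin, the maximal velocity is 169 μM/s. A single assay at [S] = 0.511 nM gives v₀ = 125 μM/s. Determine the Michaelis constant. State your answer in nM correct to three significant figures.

0.180 nM

v/Vmax = 125/169 = 0.7396 = [S]/(Km+[S]).
So Km + [S] = [S]/0.7396 = 0.6909 nM, giving Km = 0.6909 − 0.511 = 0.180 nM.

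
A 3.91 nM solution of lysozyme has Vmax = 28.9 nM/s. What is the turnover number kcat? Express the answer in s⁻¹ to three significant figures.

kcat = Vmax/[E]total = 28.9 nM/s / 3.91 nM = 7.39 s⁻¹.

7.39 s⁻¹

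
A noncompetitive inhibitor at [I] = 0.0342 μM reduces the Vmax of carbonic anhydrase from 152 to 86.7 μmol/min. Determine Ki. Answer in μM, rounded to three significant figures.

Noncompetitive: Vmax,app = Vmax/α with α = 1 + [I]/Ki.
α = Vmax/Vmax,app = 152/86.7 = 1.753.
Ki = [I]/(α − 1) = 0.0342/0.7532 = 0.0454 μM.

0.0454 μM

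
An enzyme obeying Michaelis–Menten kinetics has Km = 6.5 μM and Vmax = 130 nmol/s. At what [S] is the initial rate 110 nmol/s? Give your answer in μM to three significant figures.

35.8 μM

Rearranging v = Vmax[S]/(Km+[S]) gives [S] = Km·v/(Vmax − v).
[S] = 6.5 × 110 / (130 − 110) = 715.0/20.00 = 35.8 μM.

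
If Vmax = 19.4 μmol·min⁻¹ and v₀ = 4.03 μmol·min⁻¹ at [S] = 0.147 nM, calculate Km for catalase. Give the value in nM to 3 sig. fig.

0.561 nM

From v = Vmax[S]/(Km+[S]), Km = [S](Vmax − v)/v.
Km = 0.147 × (19.4 − 4.03) / 4.03 = 2.259/4.03 = 0.561 nM.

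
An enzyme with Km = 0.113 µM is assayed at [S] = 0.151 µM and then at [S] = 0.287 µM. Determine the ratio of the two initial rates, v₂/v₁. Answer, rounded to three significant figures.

1.25

The fractional saturations are [S]/(Km+[S]) = 0.151/0.2640 = 0.5720 and 0.287/0.4000 = 0.7175.
v₂/v₁ is just their ratio: 0.7175/0.5720 = 1.25.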